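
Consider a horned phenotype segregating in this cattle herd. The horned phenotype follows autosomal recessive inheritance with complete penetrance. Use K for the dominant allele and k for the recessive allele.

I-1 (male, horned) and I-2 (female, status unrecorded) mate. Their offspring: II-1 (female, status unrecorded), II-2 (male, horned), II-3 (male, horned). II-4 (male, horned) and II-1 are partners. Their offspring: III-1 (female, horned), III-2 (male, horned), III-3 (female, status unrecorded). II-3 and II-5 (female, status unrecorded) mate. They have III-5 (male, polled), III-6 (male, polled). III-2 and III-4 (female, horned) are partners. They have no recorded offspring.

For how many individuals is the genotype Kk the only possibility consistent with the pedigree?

Obligate heterozygotes: III-5 is polled so carries K and received k from II-3 (kk), so III-5 is Kk; III-6 is polled so carries K and received k from II-3 (kk), so III-6 is Kk.
Every other individual is either homozygous by phenotype or has at least one consistent homozygous assignment, so the count is 2.

2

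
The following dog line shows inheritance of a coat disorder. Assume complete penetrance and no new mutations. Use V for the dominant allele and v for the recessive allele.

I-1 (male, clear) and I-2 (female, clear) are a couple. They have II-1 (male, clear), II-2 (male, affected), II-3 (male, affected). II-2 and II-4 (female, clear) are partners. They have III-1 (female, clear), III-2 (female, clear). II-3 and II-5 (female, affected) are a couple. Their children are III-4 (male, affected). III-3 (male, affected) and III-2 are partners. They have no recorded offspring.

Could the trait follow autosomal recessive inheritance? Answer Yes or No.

Yes

A consistent assignment under autosomal recessive exists: I-1 Vv, I-2 Vv, II-1 VV, II-2 vv, II-3 vv, II-4 VV, II-5 vv, III-1 Vv, III-2 Vv, III-3 vv, III-4 vv.
In this assignment every recorded phenotype matches its genotype and every non-founder's genotype is obtainable from its parents' genotypes, so the pedigree is consistent.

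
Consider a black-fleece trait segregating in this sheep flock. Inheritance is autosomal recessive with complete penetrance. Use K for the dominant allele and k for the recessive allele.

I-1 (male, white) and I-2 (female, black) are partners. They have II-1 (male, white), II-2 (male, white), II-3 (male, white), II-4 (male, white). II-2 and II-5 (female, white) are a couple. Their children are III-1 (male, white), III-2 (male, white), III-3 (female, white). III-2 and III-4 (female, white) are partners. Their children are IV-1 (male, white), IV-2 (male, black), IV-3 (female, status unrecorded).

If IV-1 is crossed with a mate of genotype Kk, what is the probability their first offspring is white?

5/6

III-2 is white so carries K and passed k to IV-2 (kk), so III-2 is Kk.
III-4 is white so carries K and passed k to IV-2 (kk), so III-4 is Kk.
IV-1 is a white offspring of III-2 (Kk) × III-4 (Kk), whose cross gives 1/4 KK : 1/2 Kk : 1/4 kk; conditioning on being white, IV-1 is KK with probability 1/3, Kk with probability 2/3.
Summing over parental genotype combinations, P(offspring is white) = 1/3·1 + 2/3·3/4 = 5/6.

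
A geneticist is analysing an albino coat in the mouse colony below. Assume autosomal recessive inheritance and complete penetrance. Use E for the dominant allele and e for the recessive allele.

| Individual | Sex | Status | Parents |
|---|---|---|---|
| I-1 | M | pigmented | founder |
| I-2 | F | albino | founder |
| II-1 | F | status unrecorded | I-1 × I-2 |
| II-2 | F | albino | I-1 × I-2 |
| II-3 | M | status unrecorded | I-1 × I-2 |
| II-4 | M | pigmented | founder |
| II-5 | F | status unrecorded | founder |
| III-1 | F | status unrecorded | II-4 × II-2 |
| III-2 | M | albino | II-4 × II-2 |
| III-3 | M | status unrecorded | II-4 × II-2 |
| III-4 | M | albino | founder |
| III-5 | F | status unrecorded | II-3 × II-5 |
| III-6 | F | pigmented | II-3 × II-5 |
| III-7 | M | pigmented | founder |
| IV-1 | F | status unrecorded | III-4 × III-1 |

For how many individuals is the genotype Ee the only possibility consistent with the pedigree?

2

Obligate heterozygotes: I-1 is pigmented so carries E and passed e to II-2 (ee), so I-1 is Ee; II-4 is pigmented so carries E and passed e to III-2 (ee), so II-4 is Ee.
Every other individual is either homozygous by phenotype or has at least one consistent homozygous assignment, so the count is 2.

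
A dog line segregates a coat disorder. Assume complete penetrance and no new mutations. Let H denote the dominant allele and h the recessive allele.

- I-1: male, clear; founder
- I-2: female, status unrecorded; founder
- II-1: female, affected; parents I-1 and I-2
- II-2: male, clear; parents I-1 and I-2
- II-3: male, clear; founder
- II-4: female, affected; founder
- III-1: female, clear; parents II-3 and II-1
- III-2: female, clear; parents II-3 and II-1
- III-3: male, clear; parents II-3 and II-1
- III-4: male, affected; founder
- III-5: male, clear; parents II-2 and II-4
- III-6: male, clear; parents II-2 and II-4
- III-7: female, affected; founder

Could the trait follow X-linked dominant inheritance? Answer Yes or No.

A consistent assignment under X-linked dominant exists: I-1 X^h Y, I-2 X^H X^h, II-1 X^H X^h, II-2 X^h Y, II-3 X^h Y, II-4 X^H X^h, III-1 X^h X^h, III-2 X^h X^h, III-3 X^h Y, III-4 X^H Y, III-5 X^h Y, III-6 X^h Y, III-7 X^H X^H.
In this assignment every recorded phenotype matches its genotype and every non-founder's genotype is obtainable from its parents' genotypes, so the pedigree is consistent.

Yes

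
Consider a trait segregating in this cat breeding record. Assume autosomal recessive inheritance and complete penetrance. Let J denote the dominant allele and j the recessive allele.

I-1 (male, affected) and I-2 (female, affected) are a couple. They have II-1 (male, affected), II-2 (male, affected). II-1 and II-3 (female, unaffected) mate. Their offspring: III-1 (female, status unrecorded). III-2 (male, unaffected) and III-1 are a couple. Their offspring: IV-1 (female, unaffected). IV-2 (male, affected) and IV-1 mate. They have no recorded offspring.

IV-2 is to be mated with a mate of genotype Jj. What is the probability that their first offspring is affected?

IV-2 is affected, so IV-2 is jj.
The cross gives 1/2 Jj : 1/2 jj, so P(offspring is affected) = 1/2.

1/2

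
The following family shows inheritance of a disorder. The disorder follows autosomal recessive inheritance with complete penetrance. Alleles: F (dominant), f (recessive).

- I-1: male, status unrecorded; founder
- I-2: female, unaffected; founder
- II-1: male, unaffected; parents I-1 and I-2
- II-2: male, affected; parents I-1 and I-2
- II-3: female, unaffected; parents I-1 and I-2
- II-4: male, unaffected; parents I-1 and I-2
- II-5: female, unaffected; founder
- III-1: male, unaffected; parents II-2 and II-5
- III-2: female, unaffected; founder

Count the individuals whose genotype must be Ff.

Obligate heterozygotes: I-2 is unaffected so carries F and passed f to II-2 (ff), so I-2 is Ff; III-1 is unaffected so carries F and received f from II-2 (ff), so III-1 is Ff.
Every other individual is either homozygous by phenotype or has at least one consistent homozygous assignment, so the count is 2.

2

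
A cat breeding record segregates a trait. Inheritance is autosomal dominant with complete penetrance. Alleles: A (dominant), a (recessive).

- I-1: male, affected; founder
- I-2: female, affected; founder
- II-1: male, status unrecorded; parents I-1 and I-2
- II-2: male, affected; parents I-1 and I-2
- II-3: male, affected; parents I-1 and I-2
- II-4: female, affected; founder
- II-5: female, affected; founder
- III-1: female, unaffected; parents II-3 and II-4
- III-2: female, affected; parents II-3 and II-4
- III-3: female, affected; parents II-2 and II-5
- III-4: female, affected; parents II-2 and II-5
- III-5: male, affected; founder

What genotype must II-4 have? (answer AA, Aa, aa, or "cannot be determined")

Aa

From phenotype alone, II-4 is AA or Aa.
II-4 is affected so carries A and passed a to III-1 (aa), so II-4 is Aa.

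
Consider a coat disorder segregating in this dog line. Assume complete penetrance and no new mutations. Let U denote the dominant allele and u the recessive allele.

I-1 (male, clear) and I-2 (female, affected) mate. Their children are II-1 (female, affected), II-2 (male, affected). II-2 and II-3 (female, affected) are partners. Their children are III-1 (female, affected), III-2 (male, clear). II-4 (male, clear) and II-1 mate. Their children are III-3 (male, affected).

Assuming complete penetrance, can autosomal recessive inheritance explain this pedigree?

Under autosomal recessive, III-2 (clear, male) cannot arise from II-2 (affected) × II-3 (affected).

No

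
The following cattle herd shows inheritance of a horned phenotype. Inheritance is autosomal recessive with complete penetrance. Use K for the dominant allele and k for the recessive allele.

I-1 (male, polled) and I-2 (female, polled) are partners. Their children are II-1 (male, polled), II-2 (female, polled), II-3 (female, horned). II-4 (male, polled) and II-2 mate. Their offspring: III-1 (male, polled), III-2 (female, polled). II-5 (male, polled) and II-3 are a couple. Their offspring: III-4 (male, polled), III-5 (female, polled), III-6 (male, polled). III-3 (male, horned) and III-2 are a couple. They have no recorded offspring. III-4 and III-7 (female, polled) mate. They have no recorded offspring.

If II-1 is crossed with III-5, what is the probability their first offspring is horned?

I-1 is polled so carries K and passed k to II-3 (kk), so I-1 is Kk.
I-2 is polled so carries K and passed k to II-3 (kk), so I-2 is Kk.
II-1 is a polled offspring of I-1 (Kk) × I-2 (Kk), whose cross gives 1/4 KK : 1/2 Kk : 1/4 kk; conditioning on being polled, II-1 is KK with probability 1/3, Kk with probability 2/3.
III-5 is polled so carries K and received k from II-3 (kk), so III-5 is Kk.
Summing over parental genotype combinations, P(offspring is horned) = 2/3·1/4 = 1/6.

1/6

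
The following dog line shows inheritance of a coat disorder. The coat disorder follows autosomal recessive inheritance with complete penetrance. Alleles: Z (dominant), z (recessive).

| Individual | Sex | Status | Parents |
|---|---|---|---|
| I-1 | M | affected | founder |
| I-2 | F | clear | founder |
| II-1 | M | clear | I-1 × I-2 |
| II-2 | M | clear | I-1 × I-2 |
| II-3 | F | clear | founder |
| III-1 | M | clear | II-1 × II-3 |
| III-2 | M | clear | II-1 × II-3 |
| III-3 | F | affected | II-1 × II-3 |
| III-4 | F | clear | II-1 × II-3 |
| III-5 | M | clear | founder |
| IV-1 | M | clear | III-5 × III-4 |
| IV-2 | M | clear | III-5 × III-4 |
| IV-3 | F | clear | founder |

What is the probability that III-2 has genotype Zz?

II-1 is clear so carries Z and received z from I-1 (zz), so II-1 is Zz.
II-3 is clear so carries Z and passed z to III-3 (zz), so II-3 is Zz.
Their cross gives offspring ratios 1/4 ZZ : 1/2 Zz : 1/4 zz. Conditioning on III-2 being clear, P(Zz) = 1/2 / 3/4 = 2/3.

2/3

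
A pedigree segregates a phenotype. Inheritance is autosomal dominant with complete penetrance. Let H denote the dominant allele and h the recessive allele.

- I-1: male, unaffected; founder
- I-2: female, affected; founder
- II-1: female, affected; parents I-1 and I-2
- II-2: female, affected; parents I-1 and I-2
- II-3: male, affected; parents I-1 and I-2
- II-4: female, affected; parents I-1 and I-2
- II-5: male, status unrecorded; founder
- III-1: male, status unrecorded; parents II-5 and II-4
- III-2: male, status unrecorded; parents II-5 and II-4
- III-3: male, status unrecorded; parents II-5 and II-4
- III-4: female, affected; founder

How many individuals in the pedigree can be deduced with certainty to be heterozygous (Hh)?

4

Obligate heterozygotes: II-1 is affected so carries H and received h from I-1 (hh), so II-1 is Hh; II-2 is affected so carries H and received h from I-1 (hh), so II-2 is Hh; II-3 is affected so carries H and received h from I-1 (hh), so II-3 is Hh; II-4 is affected so carries H and received h from I-1 (hh), so II-4 is Hh.
Every other individual is either homozygous by phenotype or has at least one consistent homozygous assignment, so the count is 4.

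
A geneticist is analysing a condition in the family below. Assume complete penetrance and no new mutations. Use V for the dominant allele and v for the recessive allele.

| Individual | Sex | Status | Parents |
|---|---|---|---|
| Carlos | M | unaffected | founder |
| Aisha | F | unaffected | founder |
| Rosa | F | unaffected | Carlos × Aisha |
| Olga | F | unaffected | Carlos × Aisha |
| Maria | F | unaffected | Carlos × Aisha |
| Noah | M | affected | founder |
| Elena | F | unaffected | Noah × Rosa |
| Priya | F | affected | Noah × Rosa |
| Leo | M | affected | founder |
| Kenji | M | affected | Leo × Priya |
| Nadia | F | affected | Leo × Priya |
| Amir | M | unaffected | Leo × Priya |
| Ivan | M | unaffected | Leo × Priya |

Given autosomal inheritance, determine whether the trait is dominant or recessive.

dominant

Leo and Priya are both affected yet have an unaffected child Amir. Under a recessive model two affected parents are homozygous and every child would be affected, so the trait cannot be recessive.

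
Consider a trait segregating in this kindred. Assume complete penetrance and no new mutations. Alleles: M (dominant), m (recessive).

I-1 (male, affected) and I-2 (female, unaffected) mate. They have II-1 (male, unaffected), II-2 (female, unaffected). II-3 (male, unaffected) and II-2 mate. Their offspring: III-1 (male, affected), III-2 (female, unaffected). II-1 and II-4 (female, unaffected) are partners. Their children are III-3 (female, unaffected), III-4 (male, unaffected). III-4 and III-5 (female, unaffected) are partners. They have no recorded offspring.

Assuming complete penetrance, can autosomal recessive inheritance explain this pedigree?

A consistent assignment under autosomal recessive exists: I-1 mm, I-2 MM, II-1 Mm, II-2 Mm, II-3 Mm, II-4 MM, III-1 mm, III-2 MM, III-3 MM, III-4 MM, III-5 MM.
In this assignment every recorded phenotype matches its genotype and every non-founder's genotype is obtainable from its parents' genotypes, so the pedigree is consistent.

Yes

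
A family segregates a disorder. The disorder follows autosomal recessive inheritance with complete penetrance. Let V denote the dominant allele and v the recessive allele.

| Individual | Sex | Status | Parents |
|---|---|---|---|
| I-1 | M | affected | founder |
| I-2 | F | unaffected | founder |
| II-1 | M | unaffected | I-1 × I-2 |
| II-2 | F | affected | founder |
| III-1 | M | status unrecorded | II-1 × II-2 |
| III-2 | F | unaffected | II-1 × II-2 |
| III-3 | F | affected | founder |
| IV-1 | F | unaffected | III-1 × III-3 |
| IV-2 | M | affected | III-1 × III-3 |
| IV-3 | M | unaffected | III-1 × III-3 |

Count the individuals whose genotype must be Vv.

5

Obligate heterozygotes: II-1 is unaffected so carries V and received v from I-1 (vv), so II-1 is Vv; III-1 passed V to IV-1 (Vv, whose v came from III-3) and received v from II-2 (vv), so III-1 is Vv; III-2 is unaffected so carries V and received v from II-2 (vv), so III-2 is Vv; IV-1 is unaffected so carries V and received v from III-3 (vv), so IV-1 is Vv; IV-3 is unaffected so carries V and received v from III-3 (vv), so IV-3 is Vv.
Every other individual is either homozygous by phenotype or has at least one consistent homozygous assignment, so the count is 5.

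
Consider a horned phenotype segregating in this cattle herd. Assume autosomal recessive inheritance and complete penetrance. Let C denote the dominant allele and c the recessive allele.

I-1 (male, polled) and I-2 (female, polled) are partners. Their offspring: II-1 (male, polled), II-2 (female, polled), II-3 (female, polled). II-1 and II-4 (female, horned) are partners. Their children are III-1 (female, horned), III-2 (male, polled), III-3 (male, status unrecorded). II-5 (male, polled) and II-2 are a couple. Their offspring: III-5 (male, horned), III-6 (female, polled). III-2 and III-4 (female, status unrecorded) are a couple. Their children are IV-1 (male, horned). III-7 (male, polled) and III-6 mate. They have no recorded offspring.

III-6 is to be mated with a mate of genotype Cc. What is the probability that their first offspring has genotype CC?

1/3

II-5 is polled so carries C and passed c to III-5 (cc), so II-5 is Cc.
II-2 is polled so carries C and passed c to III-5 (cc), so II-2 is Cc.
III-6 is a polled offspring of II-5 (Cc) × II-2 (Cc), whose cross gives 1/4 CC : 1/2 Cc : 1/4 cc; conditioning on being polled, III-6 is CC with probability 1/3, Cc with probability 2/3.
Summing over parental genotype combinations, P(offspring has genotype CC) = 1/3·1/2 + 2/3·1/4 = 1/3.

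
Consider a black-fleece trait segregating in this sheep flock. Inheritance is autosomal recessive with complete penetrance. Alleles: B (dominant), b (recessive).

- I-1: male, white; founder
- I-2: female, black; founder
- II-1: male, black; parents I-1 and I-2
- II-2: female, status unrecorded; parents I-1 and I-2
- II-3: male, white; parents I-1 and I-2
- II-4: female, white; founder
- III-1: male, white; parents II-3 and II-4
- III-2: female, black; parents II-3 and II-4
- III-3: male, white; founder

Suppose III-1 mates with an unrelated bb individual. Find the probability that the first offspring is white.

2/3

II-3 is white so carries B and received b from I-2 (bb), so II-3 is Bb.
II-4 is white so carries B and passed b to III-2 (bb), so II-4 is Bb.
III-1 is a white offspring of II-3 (Bb) × II-4 (Bb), whose cross gives 1/4 BB : 1/2 Bb : 1/4 bb; conditioning on being white, III-1 is BB with probability 1/3, Bb with probability 2/3.
Summing over parental genotype combinations, P(offspring is white) = 1/3·1 + 2/3·1/2 = 2/3.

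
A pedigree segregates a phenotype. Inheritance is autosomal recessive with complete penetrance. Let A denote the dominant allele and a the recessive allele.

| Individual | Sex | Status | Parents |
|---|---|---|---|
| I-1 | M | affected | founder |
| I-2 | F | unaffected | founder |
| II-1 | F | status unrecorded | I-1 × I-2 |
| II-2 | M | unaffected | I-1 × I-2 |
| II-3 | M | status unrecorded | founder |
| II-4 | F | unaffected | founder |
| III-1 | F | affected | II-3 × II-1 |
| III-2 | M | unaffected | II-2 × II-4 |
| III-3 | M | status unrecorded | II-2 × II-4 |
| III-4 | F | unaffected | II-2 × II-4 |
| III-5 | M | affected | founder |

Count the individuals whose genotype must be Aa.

1

Obligate heterozygotes: II-2 is unaffected so carries A and received a from I-1 (aa), so II-2 is Aa.
Every other individual is either homozygous by phenotype or has at least one consistent homozygous assignment, so the count is 1.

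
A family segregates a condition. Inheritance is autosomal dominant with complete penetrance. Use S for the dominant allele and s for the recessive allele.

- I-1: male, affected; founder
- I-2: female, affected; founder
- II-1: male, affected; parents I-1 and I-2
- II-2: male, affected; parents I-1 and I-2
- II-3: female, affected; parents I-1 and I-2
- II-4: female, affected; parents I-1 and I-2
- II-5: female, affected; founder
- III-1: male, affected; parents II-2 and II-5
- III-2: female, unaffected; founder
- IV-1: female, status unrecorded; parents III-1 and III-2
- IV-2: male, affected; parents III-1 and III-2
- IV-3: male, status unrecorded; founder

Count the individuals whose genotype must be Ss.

Obligate heterozygotes: IV-2 is affected so carries S and received s from III-2 (ss), so IV-2 is Ss.
Every other individual is either homozygous by phenotype or has at least one consistent homozygous assignment, so the count is 1.

1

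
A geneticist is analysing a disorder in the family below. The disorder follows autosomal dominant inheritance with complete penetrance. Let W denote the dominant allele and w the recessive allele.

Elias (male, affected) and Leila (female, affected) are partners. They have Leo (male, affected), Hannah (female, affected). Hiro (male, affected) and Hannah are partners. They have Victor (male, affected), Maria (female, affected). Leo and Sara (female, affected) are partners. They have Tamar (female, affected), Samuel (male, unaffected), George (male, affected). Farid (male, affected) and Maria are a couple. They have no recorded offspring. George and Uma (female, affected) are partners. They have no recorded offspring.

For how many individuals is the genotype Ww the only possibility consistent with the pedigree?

Obligate heterozygotes: Leo is affected so carries W and passed w to Samuel (ww), so Leo is Ww; Sara is affected so carries W and passed w to Samuel (ww), so Sara is Ww.
Every other individual is either homozygous by phenotype or has at least one consistent homozygous assignment, so the count is 2.

2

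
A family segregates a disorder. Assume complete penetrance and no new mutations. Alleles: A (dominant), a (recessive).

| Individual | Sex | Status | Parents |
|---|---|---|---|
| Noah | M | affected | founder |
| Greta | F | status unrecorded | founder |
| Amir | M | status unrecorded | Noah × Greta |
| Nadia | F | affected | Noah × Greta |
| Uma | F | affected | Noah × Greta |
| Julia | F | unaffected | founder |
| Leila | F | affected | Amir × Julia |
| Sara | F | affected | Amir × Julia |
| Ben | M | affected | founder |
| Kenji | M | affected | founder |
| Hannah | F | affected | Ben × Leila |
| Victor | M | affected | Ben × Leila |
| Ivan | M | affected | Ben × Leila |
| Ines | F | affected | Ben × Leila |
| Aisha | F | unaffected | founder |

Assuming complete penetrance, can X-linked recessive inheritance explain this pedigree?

Yes

A consistent assignment under X-linked recessive exists: Noah X^a Y, Greta X^A X^a, Amir X^a Y, Nadia X^a X^a, Uma X^a X^a, Julia X^A X^a, Leila X^a X^a, Sara X^a X^a, Ben X^a Y, Kenji X^a Y, Hannah X^a X^a, Victor X^a Y, Ivan X^a Y, Ines X^a X^a, Aisha X^A X^A.
In this assignment every recorded phenotype matches its genotype and every non-founder's genotype is obtainable from its parents' genotypes, so the pedigree is consistent.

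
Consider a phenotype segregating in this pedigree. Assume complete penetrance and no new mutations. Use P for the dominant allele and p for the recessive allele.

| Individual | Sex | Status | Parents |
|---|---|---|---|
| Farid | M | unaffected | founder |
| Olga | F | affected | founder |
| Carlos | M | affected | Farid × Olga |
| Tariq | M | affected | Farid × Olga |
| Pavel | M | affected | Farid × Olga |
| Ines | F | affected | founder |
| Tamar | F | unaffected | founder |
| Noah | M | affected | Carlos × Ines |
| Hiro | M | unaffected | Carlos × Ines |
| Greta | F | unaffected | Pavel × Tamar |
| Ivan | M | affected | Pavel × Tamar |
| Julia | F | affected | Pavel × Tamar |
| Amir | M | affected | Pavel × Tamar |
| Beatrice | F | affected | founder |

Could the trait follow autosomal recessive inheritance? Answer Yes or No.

No

Under autosomal recessive, Hiro (unaffected, male) cannot arise from Carlos (affected) × Ines (affected).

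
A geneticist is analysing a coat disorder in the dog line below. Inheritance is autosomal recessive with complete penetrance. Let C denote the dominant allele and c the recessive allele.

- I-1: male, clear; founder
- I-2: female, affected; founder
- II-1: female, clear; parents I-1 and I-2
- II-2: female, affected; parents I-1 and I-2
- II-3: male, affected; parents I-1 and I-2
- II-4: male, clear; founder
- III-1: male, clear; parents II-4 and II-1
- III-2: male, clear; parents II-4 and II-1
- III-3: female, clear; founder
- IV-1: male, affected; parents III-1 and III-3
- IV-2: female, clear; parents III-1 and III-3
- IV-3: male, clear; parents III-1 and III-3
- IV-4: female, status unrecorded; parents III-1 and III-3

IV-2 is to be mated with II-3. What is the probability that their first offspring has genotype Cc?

2/3

III-1 is clear so carries C and passed c to IV-1 (cc), so III-1 is Cc.
III-3 is clear so carries C and passed c to IV-1 (cc), so III-3 is Cc.
IV-2 is a clear offspring of III-1 (Cc) × III-3 (Cc), whose cross gives 1/4 CC : 1/2 Cc : 1/4 cc; conditioning on being clear, IV-2 is CC with probability 1/3, Cc with probability 2/3.
II-3 is affected, so II-3 is cc.
Summing over parental genotype combinations, P(offspring has genotype Cc) = 1/3·1 + 2/3·1/2 = 2/3.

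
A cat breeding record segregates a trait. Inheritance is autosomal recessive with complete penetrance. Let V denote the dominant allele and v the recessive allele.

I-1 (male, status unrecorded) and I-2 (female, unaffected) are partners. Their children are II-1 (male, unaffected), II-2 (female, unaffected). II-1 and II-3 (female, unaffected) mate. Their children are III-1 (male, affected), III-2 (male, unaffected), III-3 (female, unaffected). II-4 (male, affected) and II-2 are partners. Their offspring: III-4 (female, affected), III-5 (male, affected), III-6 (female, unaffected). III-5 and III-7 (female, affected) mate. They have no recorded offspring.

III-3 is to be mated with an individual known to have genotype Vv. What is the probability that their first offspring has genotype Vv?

II-1 is unaffected so carries V and passed v to III-1 (vv), so II-1 is Vv.
II-3 is unaffected so carries V and passed v to III-1 (vv), so II-3 is Vv.
III-3 is an unaffected offspring of II-1 (Vv) × II-3 (Vv), whose cross gives 1/4 VV : 1/2 Vv : 1/4 vv; conditioning on being unaffected, III-3 is VV with probability 1/3, Vv with probability 2/3.
Summing over parental genotype combinations, P(offspring has genotype Vv) = 1/3·1/2 + 2/3·1/2 = 1/2.

1/2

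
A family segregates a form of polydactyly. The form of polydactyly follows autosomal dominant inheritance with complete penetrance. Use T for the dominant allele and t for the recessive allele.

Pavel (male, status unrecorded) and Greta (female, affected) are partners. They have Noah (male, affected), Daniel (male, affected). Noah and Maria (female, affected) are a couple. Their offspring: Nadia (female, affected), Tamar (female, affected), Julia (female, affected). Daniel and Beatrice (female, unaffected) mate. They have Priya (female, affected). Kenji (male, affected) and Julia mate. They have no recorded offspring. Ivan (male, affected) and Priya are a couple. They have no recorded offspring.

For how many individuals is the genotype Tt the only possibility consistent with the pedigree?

Obligate heterozygotes: Priya is affected so carries T and received t from Beatrice (tt), so Priya is Tt.
Every other individual is either homozygous by phenotype or has at least one consistent homozygous assignment, so the count is 1.

1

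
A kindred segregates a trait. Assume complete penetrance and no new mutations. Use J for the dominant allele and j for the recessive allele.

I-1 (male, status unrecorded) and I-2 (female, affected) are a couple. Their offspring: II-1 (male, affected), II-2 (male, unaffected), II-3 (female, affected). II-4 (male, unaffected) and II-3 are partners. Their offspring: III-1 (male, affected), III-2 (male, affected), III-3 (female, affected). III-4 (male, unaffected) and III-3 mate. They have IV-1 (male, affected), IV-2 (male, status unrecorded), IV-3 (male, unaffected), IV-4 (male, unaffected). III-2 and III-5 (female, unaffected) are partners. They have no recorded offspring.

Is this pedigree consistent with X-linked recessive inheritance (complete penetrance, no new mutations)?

Under X-linked recessive, II-2 (unaffected, male) cannot arise from I-1 (unrecorded) × I-2 (affected).

No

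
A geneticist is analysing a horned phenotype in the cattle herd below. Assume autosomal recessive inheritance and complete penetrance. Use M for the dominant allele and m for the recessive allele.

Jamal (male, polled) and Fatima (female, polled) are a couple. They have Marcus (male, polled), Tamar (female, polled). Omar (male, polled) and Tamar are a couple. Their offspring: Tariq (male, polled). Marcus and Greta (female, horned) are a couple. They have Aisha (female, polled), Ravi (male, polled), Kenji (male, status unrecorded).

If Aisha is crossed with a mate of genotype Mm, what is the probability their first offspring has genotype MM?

1/4

Aisha is polled so carries M and received m from Greta (mm), so Aisha is Mm.
The cross gives 1/4 MM : 1/2 Mm : 1/4 mm, so P(offspring has genotype MM) = 1/4.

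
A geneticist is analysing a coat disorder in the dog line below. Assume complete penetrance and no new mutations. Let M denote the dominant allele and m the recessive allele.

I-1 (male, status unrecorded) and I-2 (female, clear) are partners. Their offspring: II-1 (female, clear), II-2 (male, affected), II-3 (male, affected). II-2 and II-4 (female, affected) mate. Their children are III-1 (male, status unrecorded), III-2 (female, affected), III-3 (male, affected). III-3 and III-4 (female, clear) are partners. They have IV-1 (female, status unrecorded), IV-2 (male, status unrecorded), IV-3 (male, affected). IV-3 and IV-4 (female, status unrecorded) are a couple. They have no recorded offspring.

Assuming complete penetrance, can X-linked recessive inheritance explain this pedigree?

Yes

A consistent assignment under X-linked recessive exists: I-1 X^M Y, I-2 X^M X^m, II-1 X^M X^M, II-2 X^m Y, II-3 X^m Y, II-4 X^m X^m, III-1 X^m Y, III-2 X^m X^m, III-3 X^m Y, III-4 X^M X^m, IV-1 X^M X^m, IV-2 X^M Y, IV-3 X^m Y, IV-4 X^M X^M.
In this assignment every recorded phenotype matches its genotype and every non-founder's genotype is obtainable from its parents' genotypes, so the pedigree is consistent.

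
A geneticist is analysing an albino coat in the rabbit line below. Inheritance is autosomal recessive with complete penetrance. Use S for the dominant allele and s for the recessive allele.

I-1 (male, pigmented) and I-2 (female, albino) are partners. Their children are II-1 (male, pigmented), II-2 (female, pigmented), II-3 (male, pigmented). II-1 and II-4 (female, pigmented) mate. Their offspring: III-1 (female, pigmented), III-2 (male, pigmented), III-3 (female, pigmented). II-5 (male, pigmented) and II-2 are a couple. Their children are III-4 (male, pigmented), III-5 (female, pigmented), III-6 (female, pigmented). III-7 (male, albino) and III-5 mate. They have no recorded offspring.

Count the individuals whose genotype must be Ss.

Obligate heterozygotes: II-1 is pigmented so carries S and received s from I-2 (ss), so II-1 is Ss; II-2 is pigmented so carries S and received s from I-2 (ss), so II-2 is Ss; II-3 is pigmented so carries S and received s from I-2 (ss), so II-3 is Ss.
Every other individual is either homozygous by phenotype or has at least one consistent homozygous assignment, so the count is 3.

3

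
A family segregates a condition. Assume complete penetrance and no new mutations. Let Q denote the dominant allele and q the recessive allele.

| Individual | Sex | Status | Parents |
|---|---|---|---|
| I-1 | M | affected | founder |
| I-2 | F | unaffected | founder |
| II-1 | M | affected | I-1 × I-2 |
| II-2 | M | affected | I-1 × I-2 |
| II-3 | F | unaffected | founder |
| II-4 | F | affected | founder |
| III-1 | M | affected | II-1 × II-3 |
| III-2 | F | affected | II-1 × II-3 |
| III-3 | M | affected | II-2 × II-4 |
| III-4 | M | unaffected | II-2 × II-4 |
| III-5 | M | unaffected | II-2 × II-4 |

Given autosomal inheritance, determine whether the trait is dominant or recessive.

dominant

II-2 and II-4 are both affected yet have an unaffected child III-4. Under a recessive model two affected parents are homozygous and every child would be affected, so the trait cannot be recessive.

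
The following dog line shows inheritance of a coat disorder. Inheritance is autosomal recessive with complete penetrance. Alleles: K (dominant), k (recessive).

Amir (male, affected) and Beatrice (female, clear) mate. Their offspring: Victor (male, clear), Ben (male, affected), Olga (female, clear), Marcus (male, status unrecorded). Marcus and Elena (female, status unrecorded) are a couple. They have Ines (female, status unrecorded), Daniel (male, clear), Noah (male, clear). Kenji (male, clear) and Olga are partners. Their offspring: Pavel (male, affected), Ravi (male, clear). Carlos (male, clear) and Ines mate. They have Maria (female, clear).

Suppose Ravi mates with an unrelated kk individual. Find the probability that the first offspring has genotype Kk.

2/3

Kenji is clear so carries K and passed k to Pavel (kk), so Kenji is Kk.
Olga is clear so carries K and received k from Amir (kk), so Olga is Kk.
Ravi is a clear offspring of Kenji (Kk) × Olga (Kk), whose cross gives 1/4 KK : 1/2 Kk : 1/4 kk; conditioning on being clear, Ravi is KK with probability 1/3, Kk with probability 2/3.
Summing over parental genotype combinations, P(offspring has genotype Kk) = 1/3·1 + 2/3·1/2 = 2/3.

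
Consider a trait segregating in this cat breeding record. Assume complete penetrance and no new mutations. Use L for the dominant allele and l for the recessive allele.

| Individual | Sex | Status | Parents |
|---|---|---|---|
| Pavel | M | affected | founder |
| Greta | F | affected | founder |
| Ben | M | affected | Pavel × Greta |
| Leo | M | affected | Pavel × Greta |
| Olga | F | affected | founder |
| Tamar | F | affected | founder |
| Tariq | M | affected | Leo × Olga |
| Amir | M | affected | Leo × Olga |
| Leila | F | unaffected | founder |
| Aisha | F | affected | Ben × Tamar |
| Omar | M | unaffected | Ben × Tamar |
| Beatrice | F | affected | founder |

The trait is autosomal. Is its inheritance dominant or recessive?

dominant

Ben and Tamar are both affected yet have an unaffected child Omar. Under a recessive model two affected parents are homozygous and every child would be affected, so the trait cannot be recessive.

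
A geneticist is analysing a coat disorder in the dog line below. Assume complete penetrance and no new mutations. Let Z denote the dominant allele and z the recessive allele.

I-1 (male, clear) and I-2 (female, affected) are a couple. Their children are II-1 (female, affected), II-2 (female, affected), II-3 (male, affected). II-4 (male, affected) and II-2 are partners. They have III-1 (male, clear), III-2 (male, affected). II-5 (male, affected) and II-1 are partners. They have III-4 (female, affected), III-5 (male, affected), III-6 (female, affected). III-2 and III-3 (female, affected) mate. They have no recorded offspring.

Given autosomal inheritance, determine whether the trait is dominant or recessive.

dominant

II-4 and II-2 are both affected yet have a clear child III-1. Under a recessive model two affected parents are homozygous and every child would be affected, so the trait cannot be recessive.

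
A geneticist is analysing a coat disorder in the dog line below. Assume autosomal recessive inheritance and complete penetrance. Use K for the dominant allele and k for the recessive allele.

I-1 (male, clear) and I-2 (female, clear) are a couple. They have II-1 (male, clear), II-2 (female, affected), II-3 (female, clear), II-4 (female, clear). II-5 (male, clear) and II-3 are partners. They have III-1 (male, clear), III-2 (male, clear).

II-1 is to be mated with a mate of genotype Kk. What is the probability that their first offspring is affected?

1/6

I-1 is clear so carries K and passed k to II-2 (kk), so I-1 is Kk.
I-2 is clear so carries K and passed k to II-2 (kk), so I-2 is Kk.
II-1 is a clear offspring of I-1 (Kk) × I-2 (Kk), whose cross gives 1/4 KK : 1/2 Kk : 1/4 kk; conditioning on being clear, II-1 is KK with probability 1/3, Kk with probability 2/3.
Summing over parental genotype combinations, P(offspring is affected) = 2/3·1/4 = 1/6.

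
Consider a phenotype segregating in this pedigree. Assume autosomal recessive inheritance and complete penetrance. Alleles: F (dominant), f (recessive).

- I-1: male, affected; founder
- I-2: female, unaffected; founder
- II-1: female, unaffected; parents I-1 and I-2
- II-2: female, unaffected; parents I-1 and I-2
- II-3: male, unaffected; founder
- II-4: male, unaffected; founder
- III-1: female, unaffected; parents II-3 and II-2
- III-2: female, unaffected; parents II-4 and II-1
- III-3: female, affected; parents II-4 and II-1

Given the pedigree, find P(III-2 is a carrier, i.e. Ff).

II-4 is unaffected so carries F and passed f to III-3 (ff), so II-4 is Ff.
II-1 is unaffected so carries F and received f from I-1 (ff), so II-1 is Ff.
Their cross gives offspring ratios 1/4 FF : 1/2 Ff : 1/4 ff. Conditioning on III-2 being unaffected, P(Ff) = 1/2 / 3/4 = 2/3.

2/3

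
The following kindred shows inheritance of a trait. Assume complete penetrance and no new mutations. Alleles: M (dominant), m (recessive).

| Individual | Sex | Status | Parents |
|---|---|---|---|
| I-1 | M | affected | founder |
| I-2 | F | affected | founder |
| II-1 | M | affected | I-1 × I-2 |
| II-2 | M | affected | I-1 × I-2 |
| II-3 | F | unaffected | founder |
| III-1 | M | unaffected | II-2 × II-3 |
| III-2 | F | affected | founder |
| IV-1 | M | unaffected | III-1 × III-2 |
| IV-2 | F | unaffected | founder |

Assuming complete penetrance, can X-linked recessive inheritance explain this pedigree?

No

Under X-linked recessive, IV-1 (unaffected, male) cannot arise from III-1 (unaffected) × III-2 (affected).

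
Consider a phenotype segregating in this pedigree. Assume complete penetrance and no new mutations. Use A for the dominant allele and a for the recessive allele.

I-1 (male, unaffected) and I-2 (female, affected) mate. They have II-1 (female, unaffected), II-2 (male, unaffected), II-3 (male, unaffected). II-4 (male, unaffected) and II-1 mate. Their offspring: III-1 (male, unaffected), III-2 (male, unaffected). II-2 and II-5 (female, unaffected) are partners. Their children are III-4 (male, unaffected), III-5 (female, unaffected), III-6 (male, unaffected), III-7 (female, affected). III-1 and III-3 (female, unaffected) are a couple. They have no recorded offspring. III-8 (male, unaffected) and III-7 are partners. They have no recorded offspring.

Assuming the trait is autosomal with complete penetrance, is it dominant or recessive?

recessive

II-2 and II-5 are both unaffected yet have an affected child III-7. Under dominance, an affected child requires at least one affected parent, so the trait cannot be dominant.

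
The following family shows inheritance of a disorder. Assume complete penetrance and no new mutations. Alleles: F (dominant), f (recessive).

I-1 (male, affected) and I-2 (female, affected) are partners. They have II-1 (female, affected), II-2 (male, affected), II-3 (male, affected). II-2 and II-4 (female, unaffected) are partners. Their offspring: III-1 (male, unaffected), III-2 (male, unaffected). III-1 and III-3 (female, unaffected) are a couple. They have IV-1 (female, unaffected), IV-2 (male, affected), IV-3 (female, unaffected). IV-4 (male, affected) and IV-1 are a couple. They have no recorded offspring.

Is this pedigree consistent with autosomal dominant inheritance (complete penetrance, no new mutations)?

No

Under autosomal dominant, IV-2 (affected, male) cannot arise from III-1 (unaffected) × III-3 (unaffected).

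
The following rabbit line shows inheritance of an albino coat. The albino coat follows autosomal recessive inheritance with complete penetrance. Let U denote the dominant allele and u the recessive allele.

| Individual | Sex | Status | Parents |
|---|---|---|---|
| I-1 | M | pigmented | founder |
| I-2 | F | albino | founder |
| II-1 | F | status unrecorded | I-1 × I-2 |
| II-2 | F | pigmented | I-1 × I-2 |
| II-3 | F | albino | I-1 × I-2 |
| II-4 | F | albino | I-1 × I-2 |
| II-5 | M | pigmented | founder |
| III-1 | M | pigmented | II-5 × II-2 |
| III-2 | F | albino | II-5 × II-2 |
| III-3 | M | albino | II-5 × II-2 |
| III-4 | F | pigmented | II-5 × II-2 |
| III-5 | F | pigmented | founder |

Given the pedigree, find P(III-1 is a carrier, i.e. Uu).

2/3

II-5 is pigmented so carries U and passed u to III-2 (uu), so II-5 is Uu.
II-2 is pigmented so carries U and received u from I-2 (uu), so II-2 is Uu.
Their cross gives offspring ratios 1/4 UU : 1/2 Uu : 1/4 uu. Conditioning on III-1 being pigmented, P(Uu) = 1/2 / 3/4 = 2/3.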